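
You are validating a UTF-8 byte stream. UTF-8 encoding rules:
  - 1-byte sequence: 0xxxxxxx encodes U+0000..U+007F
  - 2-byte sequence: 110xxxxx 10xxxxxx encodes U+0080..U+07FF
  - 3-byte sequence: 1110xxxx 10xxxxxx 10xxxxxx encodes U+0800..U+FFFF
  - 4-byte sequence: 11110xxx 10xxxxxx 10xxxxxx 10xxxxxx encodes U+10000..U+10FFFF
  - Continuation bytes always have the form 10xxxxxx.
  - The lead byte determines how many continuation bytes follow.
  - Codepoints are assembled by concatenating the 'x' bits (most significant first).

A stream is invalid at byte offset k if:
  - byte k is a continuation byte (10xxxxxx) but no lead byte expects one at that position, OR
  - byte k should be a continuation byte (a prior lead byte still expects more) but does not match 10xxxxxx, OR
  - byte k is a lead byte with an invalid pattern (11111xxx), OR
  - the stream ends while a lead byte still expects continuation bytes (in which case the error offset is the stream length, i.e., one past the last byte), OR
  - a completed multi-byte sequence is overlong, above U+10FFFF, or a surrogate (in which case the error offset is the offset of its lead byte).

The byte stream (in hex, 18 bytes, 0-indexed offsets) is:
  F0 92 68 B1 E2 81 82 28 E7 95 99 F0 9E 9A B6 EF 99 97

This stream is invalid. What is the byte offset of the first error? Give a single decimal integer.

Answer: 2

Derivation:
Byte[0]=F0: 4-byte lead, need 3 cont bytes. acc=0x0
Byte[1]=92: continuation. acc=(acc<<6)|0x12=0x12
Byte[2]=68: expected 10xxxxxx continuation. INVALID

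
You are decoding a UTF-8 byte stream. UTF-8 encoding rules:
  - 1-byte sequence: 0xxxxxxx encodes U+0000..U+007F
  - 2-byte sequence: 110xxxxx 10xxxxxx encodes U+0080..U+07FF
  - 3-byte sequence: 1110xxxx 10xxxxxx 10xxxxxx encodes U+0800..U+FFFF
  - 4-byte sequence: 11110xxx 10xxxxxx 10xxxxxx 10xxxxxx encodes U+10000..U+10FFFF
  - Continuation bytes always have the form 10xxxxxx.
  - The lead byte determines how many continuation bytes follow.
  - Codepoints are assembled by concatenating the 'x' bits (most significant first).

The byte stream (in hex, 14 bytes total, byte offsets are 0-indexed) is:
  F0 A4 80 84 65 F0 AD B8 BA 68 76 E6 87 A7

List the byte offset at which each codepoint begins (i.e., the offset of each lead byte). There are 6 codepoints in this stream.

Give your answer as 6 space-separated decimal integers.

Answer: 0 4 5 9 10 11

Derivation:
Byte[0]=F0: 4-byte lead, need 3 cont bytes. acc=0x0
Byte[1]=A4: continuation. acc=(acc<<6)|0x24=0x24
Byte[2]=80: continuation. acc=(acc<<6)|0x00=0x900
Byte[3]=84: continuation. acc=(acc<<6)|0x04=0x24004
Completed: cp=U+24004 (starts at byte 0)
Byte[4]=65: 1-byte ASCII. cp=U+0065
Byte[5]=F0: 4-byte lead, need 3 cont bytes. acc=0x0
Byte[6]=AD: continuation. acc=(acc<<6)|0x2D=0x2D
Byte[7]=B8: continuation. acc=(acc<<6)|0x38=0xB78
Byte[8]=BA: continuation. acc=(acc<<6)|0x3A=0x2DE3A
Completed: cp=U+2DE3A (starts at byte 5)
Byte[9]=68: 1-byte ASCII. cp=U+0068
Byte[10]=76: 1-byte ASCII. cp=U+0076
Byte[11]=E6: 3-byte lead, need 2 cont bytes. acc=0x6
Byte[12]=87: continuation. acc=(acc<<6)|0x07=0x187
Byte[13]=A7: continuation. acc=(acc<<6)|0x27=0x61E7
Completed: cp=U+61E7 (starts at byte 11)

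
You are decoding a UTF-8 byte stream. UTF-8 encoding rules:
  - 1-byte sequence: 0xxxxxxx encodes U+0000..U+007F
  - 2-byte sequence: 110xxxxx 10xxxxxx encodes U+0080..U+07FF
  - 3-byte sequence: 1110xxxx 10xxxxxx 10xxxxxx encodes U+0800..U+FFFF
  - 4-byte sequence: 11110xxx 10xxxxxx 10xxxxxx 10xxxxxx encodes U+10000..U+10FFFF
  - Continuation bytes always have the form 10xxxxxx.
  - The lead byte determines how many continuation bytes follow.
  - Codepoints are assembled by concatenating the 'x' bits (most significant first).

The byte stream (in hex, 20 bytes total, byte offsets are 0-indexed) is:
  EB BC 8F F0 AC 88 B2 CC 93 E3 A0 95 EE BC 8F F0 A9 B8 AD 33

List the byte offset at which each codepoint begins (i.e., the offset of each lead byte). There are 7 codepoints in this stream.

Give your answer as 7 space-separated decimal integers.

Answer: 0 3 7 9 12 15 19

Derivation:
Byte[0]=EB: 3-byte lead, need 2 cont bytes. acc=0xB
Byte[1]=BC: continuation. acc=(acc<<6)|0x3C=0x2FC
Byte[2]=8F: continuation. acc=(acc<<6)|0x0F=0xBF0F
Completed: cp=U+BF0F (starts at byte 0)
Byte[3]=F0: 4-byte lead, need 3 cont bytes. acc=0x0
Byte[4]=AC: continuation. acc=(acc<<6)|0x2C=0x2C
Byte[5]=88: continuation. acc=(acc<<6)|0x08=0xB08
Byte[6]=B2: continuation. acc=(acc<<6)|0x32=0x2C232
Completed: cp=U+2C232 (starts at byte 3)
Byte[7]=CC: 2-byte lead, need 1 cont bytes. acc=0xC
Byte[8]=93: continuation. acc=(acc<<6)|0x13=0x313
Completed: cp=U+0313 (starts at byte 7)
Byte[9]=E3: 3-byte lead, need 2 cont bytes. acc=0x3
Byte[10]=A0: continuation. acc=(acc<<6)|0x20=0xE0
Byte[11]=95: continuation. acc=(acc<<6)|0x15=0x3815
Completed: cp=U+3815 (starts at byte 9)
Byte[12]=EE: 3-byte lead, need 2 cont bytes. acc=0xE
Byte[13]=BC: continuation. acc=(acc<<6)|0x3C=0x3BC
Byte[14]=8F: continuation. acc=(acc<<6)|0x0F=0xEF0F
Completed: cp=U+EF0F (starts at byte 12)
Byte[15]=F0: 4-byte lead, need 3 cont bytes. acc=0x0
Byte[16]=A9: continuation. acc=(acc<<6)|0x29=0x29
Byte[17]=B8: continuation. acc=(acc<<6)|0x38=0xA78
Byte[18]=AD: continuation. acc=(acc<<6)|0x2D=0x29E2D
Completed: cp=U+29E2D (starts at byte 15)
Byte[19]=33: 1-byte ASCII. cp=U+0033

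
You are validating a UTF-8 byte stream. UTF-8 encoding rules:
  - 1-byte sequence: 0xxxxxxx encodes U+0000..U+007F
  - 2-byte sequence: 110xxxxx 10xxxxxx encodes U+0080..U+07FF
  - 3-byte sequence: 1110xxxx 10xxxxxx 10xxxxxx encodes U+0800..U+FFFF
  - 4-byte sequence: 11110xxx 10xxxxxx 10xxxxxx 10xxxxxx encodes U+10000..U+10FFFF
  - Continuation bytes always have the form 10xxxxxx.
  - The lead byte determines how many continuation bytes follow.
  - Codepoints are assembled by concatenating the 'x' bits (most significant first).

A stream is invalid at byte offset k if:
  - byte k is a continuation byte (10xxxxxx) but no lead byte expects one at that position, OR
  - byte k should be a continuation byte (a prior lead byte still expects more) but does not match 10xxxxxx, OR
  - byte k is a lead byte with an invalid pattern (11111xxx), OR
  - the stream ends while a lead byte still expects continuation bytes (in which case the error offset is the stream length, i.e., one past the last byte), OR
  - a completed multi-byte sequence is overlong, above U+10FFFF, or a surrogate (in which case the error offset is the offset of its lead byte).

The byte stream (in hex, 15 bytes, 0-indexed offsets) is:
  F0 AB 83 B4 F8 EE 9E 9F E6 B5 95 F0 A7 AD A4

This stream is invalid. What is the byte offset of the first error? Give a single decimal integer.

Answer: 4

Derivation:
Byte[0]=F0: 4-byte lead, need 3 cont bytes. acc=0x0
Byte[1]=AB: continuation. acc=(acc<<6)|0x2B=0x2B
Byte[2]=83: continuation. acc=(acc<<6)|0x03=0xAC3
Byte[3]=B4: continuation. acc=(acc<<6)|0x34=0x2B0F4
Completed: cp=U+2B0F4 (starts at byte 0)
Byte[4]=F8: INVALID lead byte (not 0xxx/110x/1110/11110)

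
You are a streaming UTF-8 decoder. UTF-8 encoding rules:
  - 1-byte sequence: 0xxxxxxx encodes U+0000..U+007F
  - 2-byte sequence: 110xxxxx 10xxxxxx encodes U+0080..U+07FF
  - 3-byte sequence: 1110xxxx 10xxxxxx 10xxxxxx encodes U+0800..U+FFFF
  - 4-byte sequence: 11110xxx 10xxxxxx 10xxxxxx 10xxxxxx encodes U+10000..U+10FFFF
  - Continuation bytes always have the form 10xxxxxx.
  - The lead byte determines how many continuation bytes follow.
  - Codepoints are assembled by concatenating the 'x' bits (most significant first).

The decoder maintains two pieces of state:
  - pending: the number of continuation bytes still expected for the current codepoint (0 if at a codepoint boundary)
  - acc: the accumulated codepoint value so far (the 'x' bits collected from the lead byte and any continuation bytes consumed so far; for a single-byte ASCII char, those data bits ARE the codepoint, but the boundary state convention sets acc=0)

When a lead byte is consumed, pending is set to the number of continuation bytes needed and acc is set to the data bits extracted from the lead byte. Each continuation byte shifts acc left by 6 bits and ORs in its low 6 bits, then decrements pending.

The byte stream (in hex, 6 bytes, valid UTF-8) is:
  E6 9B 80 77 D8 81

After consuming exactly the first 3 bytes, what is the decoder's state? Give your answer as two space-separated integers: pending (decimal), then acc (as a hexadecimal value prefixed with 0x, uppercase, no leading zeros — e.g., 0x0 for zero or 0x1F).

Answer: 0 0x66C0

Derivation:
Byte[0]=E6: 3-byte lead. pending=2, acc=0x6
Byte[1]=9B: continuation. acc=(acc<<6)|0x1B=0x19B, pending=1
Byte[2]=80: continuation. acc=(acc<<6)|0x00=0x66C0, pending=0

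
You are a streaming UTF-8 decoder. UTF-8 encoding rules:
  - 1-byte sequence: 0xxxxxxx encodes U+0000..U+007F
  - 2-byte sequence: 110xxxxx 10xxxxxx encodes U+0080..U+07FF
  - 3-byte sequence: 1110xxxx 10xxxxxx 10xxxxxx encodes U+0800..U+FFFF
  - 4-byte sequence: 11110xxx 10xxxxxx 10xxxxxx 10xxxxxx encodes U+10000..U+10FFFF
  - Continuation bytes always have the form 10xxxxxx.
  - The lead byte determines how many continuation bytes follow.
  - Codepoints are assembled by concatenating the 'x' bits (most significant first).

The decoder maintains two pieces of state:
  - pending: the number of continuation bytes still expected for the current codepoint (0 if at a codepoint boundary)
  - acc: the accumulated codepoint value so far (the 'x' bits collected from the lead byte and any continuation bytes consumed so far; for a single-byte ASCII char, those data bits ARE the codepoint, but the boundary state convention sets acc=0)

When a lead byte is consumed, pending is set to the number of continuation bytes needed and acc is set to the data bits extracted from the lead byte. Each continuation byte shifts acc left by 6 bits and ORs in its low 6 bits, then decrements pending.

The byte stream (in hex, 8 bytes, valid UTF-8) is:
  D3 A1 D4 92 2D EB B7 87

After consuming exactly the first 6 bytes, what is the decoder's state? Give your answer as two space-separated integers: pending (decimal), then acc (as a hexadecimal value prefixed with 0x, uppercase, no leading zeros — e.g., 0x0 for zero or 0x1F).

Byte[0]=D3: 2-byte lead. pending=1, acc=0x13
Byte[1]=A1: continuation. acc=(acc<<6)|0x21=0x4E1, pending=0
Byte[2]=D4: 2-byte lead. pending=1, acc=0x14
Byte[3]=92: continuation. acc=(acc<<6)|0x12=0x512, pending=0
Byte[4]=2D: 1-byte. pending=0, acc=0x0
Byte[5]=EB: 3-byte lead. pending=2, acc=0xB

Answer: 2 0xB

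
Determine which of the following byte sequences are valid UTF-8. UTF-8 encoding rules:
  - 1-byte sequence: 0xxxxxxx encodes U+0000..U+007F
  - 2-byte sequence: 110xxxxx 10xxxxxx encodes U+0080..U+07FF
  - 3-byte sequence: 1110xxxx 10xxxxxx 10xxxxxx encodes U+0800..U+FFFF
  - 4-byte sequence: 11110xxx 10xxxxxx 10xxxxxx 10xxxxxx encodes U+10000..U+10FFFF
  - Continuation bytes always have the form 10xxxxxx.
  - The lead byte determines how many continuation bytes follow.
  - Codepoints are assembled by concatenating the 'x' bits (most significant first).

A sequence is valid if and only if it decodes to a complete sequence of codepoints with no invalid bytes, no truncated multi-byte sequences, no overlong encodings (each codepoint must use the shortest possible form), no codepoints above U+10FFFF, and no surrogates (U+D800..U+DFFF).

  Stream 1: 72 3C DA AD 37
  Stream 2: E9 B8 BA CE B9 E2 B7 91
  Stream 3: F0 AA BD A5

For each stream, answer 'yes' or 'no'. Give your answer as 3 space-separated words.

Stream 1: decodes cleanly. VALID
Stream 2: decodes cleanly. VALID
Stream 3: decodes cleanly. VALID

Answer: yes yes yes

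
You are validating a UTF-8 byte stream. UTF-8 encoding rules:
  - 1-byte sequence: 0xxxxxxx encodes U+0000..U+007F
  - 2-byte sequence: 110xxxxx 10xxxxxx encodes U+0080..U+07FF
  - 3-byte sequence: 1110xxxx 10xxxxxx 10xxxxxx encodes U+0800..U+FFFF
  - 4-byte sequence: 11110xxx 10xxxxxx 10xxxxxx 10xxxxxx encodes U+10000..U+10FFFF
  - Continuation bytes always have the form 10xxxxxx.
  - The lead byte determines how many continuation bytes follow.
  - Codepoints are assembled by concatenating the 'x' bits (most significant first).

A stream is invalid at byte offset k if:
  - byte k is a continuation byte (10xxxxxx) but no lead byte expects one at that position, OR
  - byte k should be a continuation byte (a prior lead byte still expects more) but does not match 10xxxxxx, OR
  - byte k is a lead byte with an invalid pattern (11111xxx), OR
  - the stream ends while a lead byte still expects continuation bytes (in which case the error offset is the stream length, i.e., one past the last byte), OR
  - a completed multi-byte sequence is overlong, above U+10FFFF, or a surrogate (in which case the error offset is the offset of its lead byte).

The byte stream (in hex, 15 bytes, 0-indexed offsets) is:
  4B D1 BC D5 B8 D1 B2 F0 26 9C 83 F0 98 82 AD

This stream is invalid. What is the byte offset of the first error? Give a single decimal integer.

Answer: 8

Derivation:
Byte[0]=4B: 1-byte ASCII. cp=U+004B
Byte[1]=D1: 2-byte lead, need 1 cont bytes. acc=0x11
Byte[2]=BC: continuation. acc=(acc<<6)|0x3C=0x47C
Completed: cp=U+047C (starts at byte 1)
Byte[3]=D5: 2-byte lead, need 1 cont bytes. acc=0x15
Byte[4]=B8: continuation. acc=(acc<<6)|0x38=0x578
Completed: cp=U+0578 (starts at byte 3)
Byte[5]=D1: 2-byte lead, need 1 cont bytes. acc=0x11
Byte[6]=B2: continuation. acc=(acc<<6)|0x32=0x472
Completed: cp=U+0472 (starts at byte 5)
Byte[7]=F0: 4-byte lead, need 3 cont bytes. acc=0x0
Byte[8]=26: expected 10xxxxxx continuation. INVALID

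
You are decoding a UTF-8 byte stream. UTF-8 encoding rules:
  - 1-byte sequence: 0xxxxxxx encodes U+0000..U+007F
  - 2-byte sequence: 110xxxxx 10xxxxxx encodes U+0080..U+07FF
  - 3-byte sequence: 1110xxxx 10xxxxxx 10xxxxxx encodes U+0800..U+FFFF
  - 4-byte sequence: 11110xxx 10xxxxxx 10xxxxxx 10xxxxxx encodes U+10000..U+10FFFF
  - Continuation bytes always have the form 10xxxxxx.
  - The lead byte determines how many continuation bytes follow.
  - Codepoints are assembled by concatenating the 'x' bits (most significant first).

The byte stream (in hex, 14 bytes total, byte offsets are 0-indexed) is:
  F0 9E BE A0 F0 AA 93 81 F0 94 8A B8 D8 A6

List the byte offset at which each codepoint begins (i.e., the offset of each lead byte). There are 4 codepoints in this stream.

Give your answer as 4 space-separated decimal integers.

Byte[0]=F0: 4-byte lead, need 3 cont bytes. acc=0x0
Byte[1]=9E: continuation. acc=(acc<<6)|0x1E=0x1E
Byte[2]=BE: continuation. acc=(acc<<6)|0x3E=0x7BE
Byte[3]=A0: continuation. acc=(acc<<6)|0x20=0x1EFA0
Completed: cp=U+1EFA0 (starts at byte 0)
Byte[4]=F0: 4-byte lead, need 3 cont bytes. acc=0x0
Byte[5]=AA: continuation. acc=(acc<<6)|0x2A=0x2A
Byte[6]=93: continuation. acc=(acc<<6)|0x13=0xA93
Byte[7]=81: continuation. acc=(acc<<6)|0x01=0x2A4C1
Completed: cp=U+2A4C1 (starts at byte 4)
Byte[8]=F0: 4-byte lead, need 3 cont bytes. acc=0x0
Byte[9]=94: continuation. acc=(acc<<6)|0x14=0x14
Byte[10]=8A: continuation. acc=(acc<<6)|0x0A=0x50A
Byte[11]=B8: continuation. acc=(acc<<6)|0x38=0x142B8
Completed: cp=U+142B8 (starts at byte 8)
Byte[12]=D8: 2-byte lead, need 1 cont bytes. acc=0x18
Byte[13]=A6: continuation. acc=(acc<<6)|0x26=0x626
Completed: cp=U+0626 (starts at byte 12)

Answer: 0 4 8 12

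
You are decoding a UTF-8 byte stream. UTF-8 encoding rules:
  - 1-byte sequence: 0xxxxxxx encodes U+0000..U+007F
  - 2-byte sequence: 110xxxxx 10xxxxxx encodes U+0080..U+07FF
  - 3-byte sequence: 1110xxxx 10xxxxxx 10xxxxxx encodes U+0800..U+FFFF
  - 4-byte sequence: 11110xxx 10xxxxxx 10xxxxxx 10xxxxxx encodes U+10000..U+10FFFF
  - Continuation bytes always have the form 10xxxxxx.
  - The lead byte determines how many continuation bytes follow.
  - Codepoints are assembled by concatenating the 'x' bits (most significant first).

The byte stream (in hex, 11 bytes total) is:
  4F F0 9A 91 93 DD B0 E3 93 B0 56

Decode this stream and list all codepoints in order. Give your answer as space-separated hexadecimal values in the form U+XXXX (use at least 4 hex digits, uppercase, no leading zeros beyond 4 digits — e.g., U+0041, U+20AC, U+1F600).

Answer: U+004F U+1A453 U+0770 U+34F0 U+0056

Derivation:
Byte[0]=4F: 1-byte ASCII. cp=U+004F
Byte[1]=F0: 4-byte lead, need 3 cont bytes. acc=0x0
Byte[2]=9A: continuation. acc=(acc<<6)|0x1A=0x1A
Byte[3]=91: continuation. acc=(acc<<6)|0x11=0x691
Byte[4]=93: continuation. acc=(acc<<6)|0x13=0x1A453
Completed: cp=U+1A453 (starts at byte 1)
Byte[5]=DD: 2-byte lead, need 1 cont bytes. acc=0x1D
Byte[6]=B0: continuation. acc=(acc<<6)|0x30=0x770
Completed: cp=U+0770 (starts at byte 5)
Byte[7]=E3: 3-byte lead, need 2 cont bytes. acc=0x3
Byte[8]=93: continuation. acc=(acc<<6)|0x13=0xD3
Byte[9]=B0: continuation. acc=(acc<<6)|0x30=0x34F0
Completed: cp=U+34F0 (starts at byte 7)
Byte[10]=56: 1-byte ASCII. cp=U+0056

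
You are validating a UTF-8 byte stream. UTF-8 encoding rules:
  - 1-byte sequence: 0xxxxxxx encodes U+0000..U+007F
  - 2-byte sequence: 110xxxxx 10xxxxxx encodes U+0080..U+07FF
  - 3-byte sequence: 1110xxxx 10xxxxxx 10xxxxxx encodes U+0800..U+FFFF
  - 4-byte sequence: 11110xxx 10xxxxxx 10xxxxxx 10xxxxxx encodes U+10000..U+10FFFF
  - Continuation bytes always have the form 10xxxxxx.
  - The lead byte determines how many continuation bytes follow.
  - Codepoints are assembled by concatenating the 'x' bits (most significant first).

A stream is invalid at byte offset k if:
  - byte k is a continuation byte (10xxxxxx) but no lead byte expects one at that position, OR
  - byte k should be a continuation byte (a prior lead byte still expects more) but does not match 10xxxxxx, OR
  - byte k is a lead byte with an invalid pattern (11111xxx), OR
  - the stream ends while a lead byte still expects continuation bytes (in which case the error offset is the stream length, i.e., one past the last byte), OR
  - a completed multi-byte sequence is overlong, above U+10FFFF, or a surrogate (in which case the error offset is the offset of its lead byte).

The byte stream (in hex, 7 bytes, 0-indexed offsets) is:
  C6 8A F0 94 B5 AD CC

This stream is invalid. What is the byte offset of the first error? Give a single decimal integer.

Byte[0]=C6: 2-byte lead, need 1 cont bytes. acc=0x6
Byte[1]=8A: continuation. acc=(acc<<6)|0x0A=0x18A
Completed: cp=U+018A (starts at byte 0)
Byte[2]=F0: 4-byte lead, need 3 cont bytes. acc=0x0
Byte[3]=94: continuation. acc=(acc<<6)|0x14=0x14
Byte[4]=B5: continuation. acc=(acc<<6)|0x35=0x535
Byte[5]=AD: continuation. acc=(acc<<6)|0x2D=0x14D6D
Completed: cp=U+14D6D (starts at byte 2)
Byte[6]=CC: 2-byte lead, need 1 cont bytes. acc=0xC
Byte[7]: stream ended, expected continuation. INVALID

Answer: 7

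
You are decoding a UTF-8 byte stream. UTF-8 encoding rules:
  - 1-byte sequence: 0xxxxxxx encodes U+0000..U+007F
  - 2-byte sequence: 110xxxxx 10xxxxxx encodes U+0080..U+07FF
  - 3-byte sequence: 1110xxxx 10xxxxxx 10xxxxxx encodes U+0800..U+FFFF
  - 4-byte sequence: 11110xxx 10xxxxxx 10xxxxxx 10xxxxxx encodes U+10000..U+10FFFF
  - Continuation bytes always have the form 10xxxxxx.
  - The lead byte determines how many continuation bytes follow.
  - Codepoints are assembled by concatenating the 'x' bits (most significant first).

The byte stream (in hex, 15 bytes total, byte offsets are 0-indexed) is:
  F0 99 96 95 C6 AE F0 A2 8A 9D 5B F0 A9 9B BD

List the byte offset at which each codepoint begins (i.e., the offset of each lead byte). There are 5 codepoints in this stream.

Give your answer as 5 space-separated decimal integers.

Byte[0]=F0: 4-byte lead, need 3 cont bytes. acc=0x0
Byte[1]=99: continuation. acc=(acc<<6)|0x19=0x19
Byte[2]=96: continuation. acc=(acc<<6)|0x16=0x656
Byte[3]=95: continuation. acc=(acc<<6)|0x15=0x19595
Completed: cp=U+19595 (starts at byte 0)
Byte[4]=C6: 2-byte lead, need 1 cont bytes. acc=0x6
Byte[5]=AE: continuation. acc=(acc<<6)|0x2E=0x1AE
Completed: cp=U+01AE (starts at byte 4)
Byte[6]=F0: 4-byte lead, need 3 cont bytes. acc=0x0
Byte[7]=A2: continuation. acc=(acc<<6)|0x22=0x22
Byte[8]=8A: continuation. acc=(acc<<6)|0x0A=0x88A
Byte[9]=9D: continuation. acc=(acc<<6)|0x1D=0x2229D
Completed: cp=U+2229D (starts at byte 6)
Byte[10]=5B: 1-byte ASCII. cp=U+005B
Byte[11]=F0: 4-byte lead, need 3 cont bytes. acc=0x0
Byte[12]=A9: continuation. acc=(acc<<6)|0x29=0x29
Byte[13]=9B: continuation. acc=(acc<<6)|0x1B=0xA5B
Byte[14]=BD: continuation. acc=(acc<<6)|0x3D=0x296FD
Completed: cp=U+296FD (starts at byte 11)

Answer: 0 4 6 10 11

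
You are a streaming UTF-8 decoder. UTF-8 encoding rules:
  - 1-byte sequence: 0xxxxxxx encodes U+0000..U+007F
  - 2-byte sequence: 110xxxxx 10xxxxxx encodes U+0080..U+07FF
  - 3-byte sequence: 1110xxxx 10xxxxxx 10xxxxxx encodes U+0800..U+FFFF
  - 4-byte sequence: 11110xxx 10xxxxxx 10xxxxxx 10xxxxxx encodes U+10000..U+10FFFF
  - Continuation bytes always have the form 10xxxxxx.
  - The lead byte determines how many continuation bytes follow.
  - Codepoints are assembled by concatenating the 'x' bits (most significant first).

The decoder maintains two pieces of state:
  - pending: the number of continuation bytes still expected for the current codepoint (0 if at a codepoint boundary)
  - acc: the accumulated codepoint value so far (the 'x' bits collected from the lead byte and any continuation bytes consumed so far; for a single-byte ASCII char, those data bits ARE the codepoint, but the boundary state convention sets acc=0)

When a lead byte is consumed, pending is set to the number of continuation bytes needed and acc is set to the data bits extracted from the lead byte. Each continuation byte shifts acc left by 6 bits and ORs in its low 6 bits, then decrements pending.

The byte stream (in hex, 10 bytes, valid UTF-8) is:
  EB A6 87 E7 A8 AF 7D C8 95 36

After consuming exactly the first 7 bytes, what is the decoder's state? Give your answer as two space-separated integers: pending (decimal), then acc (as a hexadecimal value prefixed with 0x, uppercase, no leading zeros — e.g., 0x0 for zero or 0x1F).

Byte[0]=EB: 3-byte lead. pending=2, acc=0xB
Byte[1]=A6: continuation. acc=(acc<<6)|0x26=0x2E6, pending=1
Byte[2]=87: continuation. acc=(acc<<6)|0x07=0xB987, pending=0
Byte[3]=E7: 3-byte lead. pending=2, acc=0x7
Byte[4]=A8: continuation. acc=(acc<<6)|0x28=0x1E8, pending=1
Byte[5]=AF: continuation. acc=(acc<<6)|0x2F=0x7A2F, pending=0
Byte[6]=7D: 1-byte. pending=0, acc=0x0

Answer: 0 0x0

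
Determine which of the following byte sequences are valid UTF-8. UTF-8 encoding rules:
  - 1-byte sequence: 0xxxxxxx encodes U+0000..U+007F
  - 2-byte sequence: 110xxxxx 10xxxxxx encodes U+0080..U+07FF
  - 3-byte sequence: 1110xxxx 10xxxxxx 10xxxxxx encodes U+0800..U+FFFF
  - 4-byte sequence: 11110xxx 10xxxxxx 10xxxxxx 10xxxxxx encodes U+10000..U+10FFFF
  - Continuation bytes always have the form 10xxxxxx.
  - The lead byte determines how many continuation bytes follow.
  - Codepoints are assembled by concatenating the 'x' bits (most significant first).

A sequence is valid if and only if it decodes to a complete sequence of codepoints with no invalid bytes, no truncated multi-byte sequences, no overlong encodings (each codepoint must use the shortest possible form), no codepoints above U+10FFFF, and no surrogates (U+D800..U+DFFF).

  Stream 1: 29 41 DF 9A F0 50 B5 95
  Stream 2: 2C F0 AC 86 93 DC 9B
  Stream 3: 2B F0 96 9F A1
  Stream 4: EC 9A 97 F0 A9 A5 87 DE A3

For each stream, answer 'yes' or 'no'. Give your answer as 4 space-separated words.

Answer: no yes yes yes

Derivation:
Stream 1: error at byte offset 5. INVALID
Stream 2: decodes cleanly. VALID
Stream 3: decodes cleanly. VALID
Stream 4: decodes cleanly. VALID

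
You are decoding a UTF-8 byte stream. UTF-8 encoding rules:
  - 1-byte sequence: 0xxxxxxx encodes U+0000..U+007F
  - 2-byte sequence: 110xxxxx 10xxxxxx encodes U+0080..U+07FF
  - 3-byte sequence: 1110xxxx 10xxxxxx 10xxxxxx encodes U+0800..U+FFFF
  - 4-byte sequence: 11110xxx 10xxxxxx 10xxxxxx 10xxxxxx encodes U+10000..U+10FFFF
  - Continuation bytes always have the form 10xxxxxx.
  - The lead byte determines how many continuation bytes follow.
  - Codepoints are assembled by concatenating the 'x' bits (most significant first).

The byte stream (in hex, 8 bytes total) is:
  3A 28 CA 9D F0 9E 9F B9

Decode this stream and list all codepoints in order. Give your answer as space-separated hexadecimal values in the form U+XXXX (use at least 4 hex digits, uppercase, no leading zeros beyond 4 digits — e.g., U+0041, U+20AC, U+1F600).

Byte[0]=3A: 1-byte ASCII. cp=U+003A
Byte[1]=28: 1-byte ASCII. cp=U+0028
Byte[2]=CA: 2-byte lead, need 1 cont bytes. acc=0xA
Byte[3]=9D: continuation. acc=(acc<<6)|0x1D=0x29D
Completed: cp=U+029D (starts at byte 2)
Byte[4]=F0: 4-byte lead, need 3 cont bytes. acc=0x0
Byte[5]=9E: continuation. acc=(acc<<6)|0x1E=0x1E
Byte[6]=9F: continuation. acc=(acc<<6)|0x1F=0x79F
Byte[7]=B9: continuation. acc=(acc<<6)|0x39=0x1E7F9
Completed: cp=U+1E7F9 (starts at byte 4)

Answer: U+003A U+0028 U+029D U+1E7F9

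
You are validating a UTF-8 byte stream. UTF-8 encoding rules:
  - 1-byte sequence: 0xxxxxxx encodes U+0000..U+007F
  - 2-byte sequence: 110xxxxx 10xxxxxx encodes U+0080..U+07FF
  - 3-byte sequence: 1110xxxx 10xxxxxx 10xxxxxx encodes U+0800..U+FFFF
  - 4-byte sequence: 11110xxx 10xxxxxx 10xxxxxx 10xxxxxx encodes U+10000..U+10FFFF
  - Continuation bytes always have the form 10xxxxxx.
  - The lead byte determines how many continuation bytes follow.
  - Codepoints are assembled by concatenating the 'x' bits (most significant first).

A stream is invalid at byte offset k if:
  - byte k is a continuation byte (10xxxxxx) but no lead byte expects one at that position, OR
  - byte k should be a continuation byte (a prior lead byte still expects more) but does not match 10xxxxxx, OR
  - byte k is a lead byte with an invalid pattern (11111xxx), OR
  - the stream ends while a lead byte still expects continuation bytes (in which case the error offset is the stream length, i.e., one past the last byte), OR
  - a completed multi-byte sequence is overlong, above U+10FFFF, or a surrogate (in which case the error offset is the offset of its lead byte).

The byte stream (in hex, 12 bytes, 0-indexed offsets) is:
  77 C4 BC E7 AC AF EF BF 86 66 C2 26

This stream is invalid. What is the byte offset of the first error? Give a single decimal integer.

Answer: 11

Derivation:
Byte[0]=77: 1-byte ASCII. cp=U+0077
Byte[1]=C4: 2-byte lead, need 1 cont bytes. acc=0x4
Byte[2]=BC: continuation. acc=(acc<<6)|0x3C=0x13C
Completed: cp=U+013C (starts at byte 1)
Byte[3]=E7: 3-byte lead, need 2 cont bytes. acc=0x7
Byte[4]=AC: continuation. acc=(acc<<6)|0x2C=0x1EC
Byte[5]=AF: continuation. acc=(acc<<6)|0x2F=0x7B2F
Completed: cp=U+7B2F (starts at byte 3)
Byte[6]=EF: 3-byte lead, need 2 cont bytes. acc=0xF
Byte[7]=BF: continuation. acc=(acc<<6)|0x3F=0x3FF
Byte[8]=86: continuation. acc=(acc<<6)|0x06=0xFFC6
Completed: cp=U+FFC6 (starts at byte 6)
Byte[9]=66: 1-byte ASCII. cp=U+0066
Byte[10]=C2: 2-byte lead, need 1 cont bytes. acc=0x2
Byte[11]=26: expected 10xxxxxx continuation. INVALID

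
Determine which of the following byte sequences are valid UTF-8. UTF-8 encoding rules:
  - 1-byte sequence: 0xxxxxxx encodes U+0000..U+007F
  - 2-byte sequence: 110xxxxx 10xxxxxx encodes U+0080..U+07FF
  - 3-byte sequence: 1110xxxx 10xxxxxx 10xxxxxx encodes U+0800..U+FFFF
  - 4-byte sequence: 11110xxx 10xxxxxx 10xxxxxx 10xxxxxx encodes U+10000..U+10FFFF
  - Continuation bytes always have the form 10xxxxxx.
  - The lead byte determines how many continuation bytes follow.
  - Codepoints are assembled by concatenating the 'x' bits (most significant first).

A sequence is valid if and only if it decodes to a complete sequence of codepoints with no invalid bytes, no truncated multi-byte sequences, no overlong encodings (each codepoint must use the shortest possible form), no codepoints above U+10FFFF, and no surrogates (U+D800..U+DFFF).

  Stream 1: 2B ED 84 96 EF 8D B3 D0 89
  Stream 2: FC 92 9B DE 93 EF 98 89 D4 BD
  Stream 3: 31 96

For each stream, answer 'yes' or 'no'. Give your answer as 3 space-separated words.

Answer: yes no no

Derivation:
Stream 1: decodes cleanly. VALID
Stream 2: error at byte offset 0. INVALID
Stream 3: error at byte offset 1. INVALID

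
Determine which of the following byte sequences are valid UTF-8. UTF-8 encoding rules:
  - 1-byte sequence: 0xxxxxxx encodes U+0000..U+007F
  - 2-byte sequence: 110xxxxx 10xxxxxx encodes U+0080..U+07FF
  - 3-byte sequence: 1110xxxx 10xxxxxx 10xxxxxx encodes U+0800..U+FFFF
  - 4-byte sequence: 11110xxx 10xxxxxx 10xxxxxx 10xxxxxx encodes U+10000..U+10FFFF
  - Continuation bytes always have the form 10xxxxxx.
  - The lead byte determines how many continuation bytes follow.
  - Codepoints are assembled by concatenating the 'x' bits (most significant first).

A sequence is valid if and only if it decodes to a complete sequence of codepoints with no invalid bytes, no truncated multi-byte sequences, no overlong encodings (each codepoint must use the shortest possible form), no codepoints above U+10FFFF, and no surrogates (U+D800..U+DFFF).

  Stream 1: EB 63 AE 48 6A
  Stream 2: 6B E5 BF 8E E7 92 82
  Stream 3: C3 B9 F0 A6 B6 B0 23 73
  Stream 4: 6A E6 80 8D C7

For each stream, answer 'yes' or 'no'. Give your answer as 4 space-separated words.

Stream 1: error at byte offset 1. INVALID
Stream 2: decodes cleanly. VALID
Stream 3: decodes cleanly. VALID
Stream 4: error at byte offset 5. INVALID

Answer: no yes yes no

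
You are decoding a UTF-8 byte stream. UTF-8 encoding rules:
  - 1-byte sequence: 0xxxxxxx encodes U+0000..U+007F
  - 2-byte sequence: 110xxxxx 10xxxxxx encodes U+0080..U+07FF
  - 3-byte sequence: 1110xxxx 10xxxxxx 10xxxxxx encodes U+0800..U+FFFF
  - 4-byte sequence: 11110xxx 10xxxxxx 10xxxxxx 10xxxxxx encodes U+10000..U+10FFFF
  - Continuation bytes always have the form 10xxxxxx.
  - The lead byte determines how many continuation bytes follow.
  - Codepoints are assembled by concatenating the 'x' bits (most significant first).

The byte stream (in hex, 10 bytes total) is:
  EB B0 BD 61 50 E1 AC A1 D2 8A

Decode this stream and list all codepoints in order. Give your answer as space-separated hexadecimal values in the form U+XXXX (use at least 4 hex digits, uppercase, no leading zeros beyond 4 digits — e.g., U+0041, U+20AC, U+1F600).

Byte[0]=EB: 3-byte lead, need 2 cont bytes. acc=0xB
Byte[1]=B0: continuation. acc=(acc<<6)|0x30=0x2F0
Byte[2]=BD: continuation. acc=(acc<<6)|0x3D=0xBC3D
Completed: cp=U+BC3D (starts at byte 0)
Byte[3]=61: 1-byte ASCII. cp=U+0061
Byte[4]=50: 1-byte ASCII. cp=U+0050
Byte[5]=E1: 3-byte lead, need 2 cont bytes. acc=0x1
Byte[6]=AC: continuation. acc=(acc<<6)|0x2C=0x6C
Byte[7]=A1: continuation. acc=(acc<<6)|0x21=0x1B21
Completed: cp=U+1B21 (starts at byte 5)
Byte[8]=D2: 2-byte lead, need 1 cont bytes. acc=0x12
Byte[9]=8A: continuation. acc=(acc<<6)|0x0A=0x48A
Completed: cp=U+048A (starts at byte 8)

Answer: U+BC3D U+0061 U+0050 U+1B21 U+048A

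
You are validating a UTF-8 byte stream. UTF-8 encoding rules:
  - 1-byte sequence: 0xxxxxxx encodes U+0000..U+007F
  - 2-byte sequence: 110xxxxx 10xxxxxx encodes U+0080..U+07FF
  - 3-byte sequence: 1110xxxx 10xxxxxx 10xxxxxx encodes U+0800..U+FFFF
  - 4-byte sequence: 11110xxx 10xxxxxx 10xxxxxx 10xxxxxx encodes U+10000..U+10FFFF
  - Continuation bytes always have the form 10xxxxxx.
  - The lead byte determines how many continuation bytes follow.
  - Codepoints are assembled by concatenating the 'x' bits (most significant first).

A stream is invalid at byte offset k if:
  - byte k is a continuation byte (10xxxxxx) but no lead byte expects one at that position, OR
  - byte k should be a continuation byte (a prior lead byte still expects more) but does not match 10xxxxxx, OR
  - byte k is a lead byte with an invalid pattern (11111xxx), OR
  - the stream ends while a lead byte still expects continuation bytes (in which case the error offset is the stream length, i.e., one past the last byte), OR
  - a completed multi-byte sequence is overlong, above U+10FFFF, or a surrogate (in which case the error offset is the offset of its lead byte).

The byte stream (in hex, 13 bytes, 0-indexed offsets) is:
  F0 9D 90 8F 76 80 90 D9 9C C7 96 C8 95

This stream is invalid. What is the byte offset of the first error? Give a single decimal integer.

Byte[0]=F0: 4-byte lead, need 3 cont bytes. acc=0x0
Byte[1]=9D: continuation. acc=(acc<<6)|0x1D=0x1D
Byte[2]=90: continuation. acc=(acc<<6)|0x10=0x750
Byte[3]=8F: continuation. acc=(acc<<6)|0x0F=0x1D40F
Completed: cp=U+1D40F (starts at byte 0)
Byte[4]=76: 1-byte ASCII. cp=U+0076
Byte[5]=80: INVALID lead byte (not 0xxx/110x/1110/11110)

Answer: 5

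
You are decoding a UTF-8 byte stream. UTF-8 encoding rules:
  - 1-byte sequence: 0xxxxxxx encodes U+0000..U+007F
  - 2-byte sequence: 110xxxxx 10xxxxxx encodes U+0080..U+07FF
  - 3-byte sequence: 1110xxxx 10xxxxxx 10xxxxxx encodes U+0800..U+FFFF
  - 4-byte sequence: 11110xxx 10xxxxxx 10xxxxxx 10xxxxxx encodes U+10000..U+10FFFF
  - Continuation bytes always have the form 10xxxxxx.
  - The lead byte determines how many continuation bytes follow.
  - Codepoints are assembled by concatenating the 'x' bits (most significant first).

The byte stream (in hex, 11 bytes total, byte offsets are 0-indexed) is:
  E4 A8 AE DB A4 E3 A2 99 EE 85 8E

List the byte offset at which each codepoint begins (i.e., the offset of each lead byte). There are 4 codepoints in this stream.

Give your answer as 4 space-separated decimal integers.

Answer: 0 3 5 8

Derivation:
Byte[0]=E4: 3-byte lead, need 2 cont bytes. acc=0x4
Byte[1]=A8: continuation. acc=(acc<<6)|0x28=0x128
Byte[2]=AE: continuation. acc=(acc<<6)|0x2E=0x4A2E
Completed: cp=U+4A2E (starts at byte 0)
Byte[3]=DB: 2-byte lead, need 1 cont bytes. acc=0x1B
Byte[4]=A4: continuation. acc=(acc<<6)|0x24=0x6E4
Completed: cp=U+06E4 (starts at byte 3)
Byte[5]=E3: 3-byte lead, need 2 cont bytes. acc=0x3
Byte[6]=A2: continuation. acc=(acc<<6)|0x22=0xE2
Byte[7]=99: continuation. acc=(acc<<6)|0x19=0x3899
Completed: cp=U+3899 (starts at byte 5)
Byte[8]=EE: 3-byte lead, need 2 cont bytes. acc=0xE
Byte[9]=85: continuation. acc=(acc<<6)|0x05=0x385
Byte[10]=8E: continuation. acc=(acc<<6)|0x0E=0xE14E
Completed: cp=U+E14E (starts at byte 8)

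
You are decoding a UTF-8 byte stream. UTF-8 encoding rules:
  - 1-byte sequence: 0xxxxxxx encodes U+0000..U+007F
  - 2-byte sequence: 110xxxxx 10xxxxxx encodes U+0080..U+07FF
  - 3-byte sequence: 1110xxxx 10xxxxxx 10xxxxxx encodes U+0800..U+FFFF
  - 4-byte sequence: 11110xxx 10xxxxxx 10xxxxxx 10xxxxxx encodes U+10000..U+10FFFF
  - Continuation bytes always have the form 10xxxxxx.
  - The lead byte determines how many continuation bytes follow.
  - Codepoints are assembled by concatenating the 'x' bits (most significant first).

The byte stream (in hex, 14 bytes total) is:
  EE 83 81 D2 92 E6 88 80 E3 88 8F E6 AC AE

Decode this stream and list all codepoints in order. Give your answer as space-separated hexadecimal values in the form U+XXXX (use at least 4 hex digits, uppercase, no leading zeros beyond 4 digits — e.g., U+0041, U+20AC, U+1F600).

Answer: U+E0C1 U+0492 U+6200 U+320F U+6B2E

Derivation:
Byte[0]=EE: 3-byte lead, need 2 cont bytes. acc=0xE
Byte[1]=83: continuation. acc=(acc<<6)|0x03=0x383
Byte[2]=81: continuation. acc=(acc<<6)|0x01=0xE0C1
Completed: cp=U+E0C1 (starts at byte 0)
Byte[3]=D2: 2-byte lead, need 1 cont bytes. acc=0x12
Byte[4]=92: continuation. acc=(acc<<6)|0x12=0x492
Completed: cp=U+0492 (starts at byte 3)
Byte[5]=E6: 3-byte lead, need 2 cont bytes. acc=0x6
Byte[6]=88: continuation. acc=(acc<<6)|0x08=0x188
Byte[7]=80: continuation. acc=(acc<<6)|0x00=0x6200
Completed: cp=U+6200 (starts at byte 5)
Byte[8]=E3: 3-byte lead, need 2 cont bytes. acc=0x3
Byte[9]=88: continuation. acc=(acc<<6)|0x08=0xC8
Byte[10]=8F: continuation. acc=(acc<<6)|0x0F=0x320F
Completed: cp=U+320F (starts at byte 8)
Byte[11]=E6: 3-byte lead, need 2 cont bytes. acc=0x6
Byte[12]=AC: continuation. acc=(acc<<6)|0x2C=0x1AC
Byte[13]=AE: continuation. acc=(acc<<6)|0x2E=0x6B2E
Completed: cp=U+6B2E (starts at byte 11)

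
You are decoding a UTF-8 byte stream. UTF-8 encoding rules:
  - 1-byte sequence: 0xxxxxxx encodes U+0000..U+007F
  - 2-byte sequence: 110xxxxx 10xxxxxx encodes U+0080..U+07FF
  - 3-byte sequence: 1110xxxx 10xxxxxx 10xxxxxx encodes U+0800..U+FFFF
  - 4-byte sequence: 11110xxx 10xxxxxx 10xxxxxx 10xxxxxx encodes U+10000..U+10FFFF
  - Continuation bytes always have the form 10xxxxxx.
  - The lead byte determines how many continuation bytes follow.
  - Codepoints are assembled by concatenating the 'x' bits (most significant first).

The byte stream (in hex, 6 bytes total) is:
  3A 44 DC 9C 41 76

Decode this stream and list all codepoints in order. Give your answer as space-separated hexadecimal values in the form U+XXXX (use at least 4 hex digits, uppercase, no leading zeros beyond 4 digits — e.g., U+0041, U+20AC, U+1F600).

Answer: U+003A U+0044 U+071C U+0041 U+0076

Derivation:
Byte[0]=3A: 1-byte ASCII. cp=U+003A
Byte[1]=44: 1-byte ASCII. cp=U+0044
Byte[2]=DC: 2-byte lead, need 1 cont bytes. acc=0x1C
Byte[3]=9C: continuation. acc=(acc<<6)|0x1C=0x71C
Completed: cp=U+071C (starts at byte 2)
Byte[4]=41: 1-byte ASCII. cp=U+0041
Byte[5]=76: 1-byte ASCII. cp=U+0076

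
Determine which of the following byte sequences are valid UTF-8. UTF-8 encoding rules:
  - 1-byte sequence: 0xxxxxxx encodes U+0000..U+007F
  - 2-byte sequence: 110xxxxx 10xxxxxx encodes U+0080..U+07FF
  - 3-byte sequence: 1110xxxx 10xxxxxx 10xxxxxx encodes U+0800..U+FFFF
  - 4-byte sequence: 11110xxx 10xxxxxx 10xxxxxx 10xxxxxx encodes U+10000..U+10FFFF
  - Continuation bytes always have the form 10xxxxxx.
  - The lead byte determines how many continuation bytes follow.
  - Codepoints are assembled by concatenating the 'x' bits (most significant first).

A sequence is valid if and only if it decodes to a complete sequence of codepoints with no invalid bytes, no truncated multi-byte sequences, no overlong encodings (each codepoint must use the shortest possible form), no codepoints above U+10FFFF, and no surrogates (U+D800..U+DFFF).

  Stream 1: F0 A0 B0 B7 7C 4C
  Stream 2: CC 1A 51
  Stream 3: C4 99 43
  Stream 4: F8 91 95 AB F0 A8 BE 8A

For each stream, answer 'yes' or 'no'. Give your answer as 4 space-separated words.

Answer: yes no yes no

Derivation:
Stream 1: decodes cleanly. VALID
Stream 2: error at byte offset 1. INVALID
Stream 3: decodes cleanly. VALID
Stream 4: error at byte offset 0. INVALID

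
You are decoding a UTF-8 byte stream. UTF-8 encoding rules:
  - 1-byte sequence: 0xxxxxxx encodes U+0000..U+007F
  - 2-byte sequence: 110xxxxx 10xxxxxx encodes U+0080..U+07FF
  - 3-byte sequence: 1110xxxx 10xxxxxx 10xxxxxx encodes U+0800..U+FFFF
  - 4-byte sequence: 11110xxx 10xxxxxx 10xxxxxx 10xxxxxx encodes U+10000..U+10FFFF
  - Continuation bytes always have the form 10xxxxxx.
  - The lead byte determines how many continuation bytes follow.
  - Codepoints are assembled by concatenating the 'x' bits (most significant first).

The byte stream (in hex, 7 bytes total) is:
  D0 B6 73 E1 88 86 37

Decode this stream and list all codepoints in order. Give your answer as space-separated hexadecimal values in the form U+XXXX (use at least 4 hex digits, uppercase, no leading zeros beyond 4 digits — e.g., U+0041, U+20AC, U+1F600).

Answer: U+0436 U+0073 U+1206 U+0037

Derivation:
Byte[0]=D0: 2-byte lead, need 1 cont bytes. acc=0x10
Byte[1]=B6: continuation. acc=(acc<<6)|0x36=0x436
Completed: cp=U+0436 (starts at byte 0)
Byte[2]=73: 1-byte ASCII. cp=U+0073
Byte[3]=E1: 3-byte lead, need 2 cont bytes. acc=0x1
Byte[4]=88: continuation. acc=(acc<<6)|0x08=0x48
Byte[5]=86: continuation. acc=(acc<<6)|0x06=0x1206
Completed: cp=U+1206 (starts at byte 3)
Byte[6]=37: 1-byte ASCII. cp=U+0037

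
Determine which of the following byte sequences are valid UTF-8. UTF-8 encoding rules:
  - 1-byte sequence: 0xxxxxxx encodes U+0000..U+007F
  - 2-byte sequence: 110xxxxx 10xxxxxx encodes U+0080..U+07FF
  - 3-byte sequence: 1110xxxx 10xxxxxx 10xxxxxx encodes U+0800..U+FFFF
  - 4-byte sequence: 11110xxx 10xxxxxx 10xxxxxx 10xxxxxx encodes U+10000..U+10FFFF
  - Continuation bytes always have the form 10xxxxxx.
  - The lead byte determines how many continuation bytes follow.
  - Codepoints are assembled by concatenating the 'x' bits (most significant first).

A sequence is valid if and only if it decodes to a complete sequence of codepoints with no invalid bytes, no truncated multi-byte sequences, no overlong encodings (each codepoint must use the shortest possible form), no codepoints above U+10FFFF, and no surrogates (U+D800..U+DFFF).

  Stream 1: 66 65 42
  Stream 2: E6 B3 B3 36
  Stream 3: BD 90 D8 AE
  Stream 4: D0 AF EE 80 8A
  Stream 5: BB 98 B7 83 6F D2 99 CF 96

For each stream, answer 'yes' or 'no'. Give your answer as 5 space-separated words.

Answer: yes yes no yes no

Derivation:
Stream 1: decodes cleanly. VALID
Stream 2: decodes cleanly. VALID
Stream 3: error at byte offset 0. INVALID
Stream 4: decodes cleanly. VALID
Stream 5: error at byte offset 0. INVALID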